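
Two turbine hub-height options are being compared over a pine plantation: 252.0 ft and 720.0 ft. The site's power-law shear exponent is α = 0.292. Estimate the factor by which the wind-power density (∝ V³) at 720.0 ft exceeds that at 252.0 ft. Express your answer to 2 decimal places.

2.51

Speed ratio: V_B/V_A = (z_B/z_A)^α = (720.0/252.0)^0.292 = (2.8571)^0.292 = 1.35873
Power-density ratio: P_B/P_A = (V_B/V_A)³ = (1.35873)³ = 2.50840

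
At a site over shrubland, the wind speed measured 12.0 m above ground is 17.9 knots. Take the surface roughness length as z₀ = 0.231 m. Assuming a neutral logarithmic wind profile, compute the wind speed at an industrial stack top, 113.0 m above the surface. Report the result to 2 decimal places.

Log law: V(z) ∝ ln(z/z₀), so V₂/V₁ = ln(z₂/z₀) / ln(z₁/z₀).
ln(113.0/0.231) = 6.1927, ln(12.0/0.231) = 3.9502
V₂ = 17.9 × 6.1927/3.9502 = 17.9 × 1.5677 = 28.0615 knots

28.06 knots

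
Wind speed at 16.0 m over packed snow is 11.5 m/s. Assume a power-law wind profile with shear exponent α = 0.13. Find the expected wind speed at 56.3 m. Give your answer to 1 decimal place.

13.5 m/s

Power-law profile: V₂ = V₁ · (z₂/z₁)^α
V₂ = 11.5 × (56.3/16.0)^0.13 = 11.5 × (3.5187)^0.13
    = 11.5 × 1.1777 = 13.5434 m/s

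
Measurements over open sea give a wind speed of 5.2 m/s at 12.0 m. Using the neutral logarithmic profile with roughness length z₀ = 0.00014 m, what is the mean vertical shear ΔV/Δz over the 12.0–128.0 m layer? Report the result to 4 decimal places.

0.0093 m/s/m

Log law: V₂ = V₁ · ln(z₂/z₀)/ln(z₁/z₀) = 5.2 × 13.7259/11.3588 = 6.2837 m/s
ΔV/Δz = (6.2837 − 5.2)/(128.0 − 12.0) = 1.0837/116.0000 = 0.00934 m/s/m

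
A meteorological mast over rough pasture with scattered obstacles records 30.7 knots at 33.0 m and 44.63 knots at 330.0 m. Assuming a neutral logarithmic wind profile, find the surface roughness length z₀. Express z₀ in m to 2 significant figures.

Log law: V(z) ∝ ln(z/z₀). With r = V₁/V₂ = 30.7/44.63 = 0.68788,
r · ln(z₂/z₀) = ln(z₁/z₀) ⇒ ln z₀ = (ln z₁ − r·ln z₂)/(1 − r)
ln z₀ = (3.49651 − 0.68788×5.79909) / 0.31212 = -1.5781
z₀ = exp(-1.5781) = 0.2064 m

z₀ ≈ 0.21 m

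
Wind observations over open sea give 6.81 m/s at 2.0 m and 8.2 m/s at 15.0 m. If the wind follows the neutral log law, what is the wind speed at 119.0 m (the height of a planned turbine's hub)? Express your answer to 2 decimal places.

9.63 m/s

Log law: V ∝ ln(z/z₀). From the pair, with r = V₁/V₂ = 0.83049,
ln z₀ = (ln z₁ − r·ln z₂)/(1 − r) = (0.6931 − 0.83049×2.7081)/0.16951 = -9.1784 → z₀ = 0.0001032 m
V₃ = V₁ · ln(z₃/z₀)/ln(z₁/z₀) = 6.81 × 13.9576/9.8716 = 9.6287 m/s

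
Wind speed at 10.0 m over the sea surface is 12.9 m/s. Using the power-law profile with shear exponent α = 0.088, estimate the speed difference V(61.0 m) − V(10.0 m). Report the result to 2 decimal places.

Power law: V₂ = V₁ · (z₂/z₁)^α = 12.9 × (6.1000)^0.088 = 15.1251 m/s
ΔV = 15.1251 − 12.9 = 2.2251 m/s

2.23 m/s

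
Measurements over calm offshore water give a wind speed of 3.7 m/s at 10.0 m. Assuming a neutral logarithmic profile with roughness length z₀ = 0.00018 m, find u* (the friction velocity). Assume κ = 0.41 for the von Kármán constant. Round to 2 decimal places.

u* ≈ 0.14 m/s

Log law: V(z) = (u*/κ) · ln(z/z₀) ⇒ u* = κ · V / ln(z/z₀)
u* = 0.41 × 3.7 / ln(10.0/0.00018) = 0.41 × 3.7 / 10.9251
   = 1.5170 / 10.9251 = 0.1389 m/s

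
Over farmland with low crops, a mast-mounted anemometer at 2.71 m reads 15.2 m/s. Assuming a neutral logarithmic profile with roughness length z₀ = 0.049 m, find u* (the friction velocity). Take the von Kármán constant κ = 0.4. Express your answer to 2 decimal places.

u* ≈ 1.52 m/s

Log law: V(z) = (u*/κ) · ln(z/z₀) ⇒ u* = κ · V / ln(z/z₀)
u* = 0.4 × 15.2 / ln(2.71/0.049) = 0.4 × 15.2 / 4.0129
   = 6.0800 / 4.0129 = 1.5151 m/s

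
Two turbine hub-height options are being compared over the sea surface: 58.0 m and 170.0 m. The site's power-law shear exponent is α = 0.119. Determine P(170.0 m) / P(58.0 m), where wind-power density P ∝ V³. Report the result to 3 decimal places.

1.468

Speed ratio: V_B/V_A = (z_B/z_A)^α = (170.0/58.0)^0.119 = (2.9310)^0.119 = 1.13652
Power-density ratio: P_B/P_A = (V_B/V_A)³ = (1.13652)³ = 1.46800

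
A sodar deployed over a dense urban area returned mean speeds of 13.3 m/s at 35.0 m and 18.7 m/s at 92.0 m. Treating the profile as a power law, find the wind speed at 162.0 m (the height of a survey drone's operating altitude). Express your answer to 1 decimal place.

22.8 m/s

First find α: α = ln(V₂/V₁)/ln(z₂/z₁) = ln(18.7/13.3)/ln(92.0/35.0) = 0.34076/0.96644 = 0.3526
Extrapolate from 92.0 m to 162.0 m: V₃ = 18.7 × (162.0/92.0)^0.3526 = 18.7 × 1.2208 = 22.8288 m/s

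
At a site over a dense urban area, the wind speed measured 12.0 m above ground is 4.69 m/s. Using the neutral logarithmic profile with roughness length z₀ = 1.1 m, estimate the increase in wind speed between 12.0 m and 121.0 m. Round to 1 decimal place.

4.5 m/s

Log law: V₂ = V₁ · ln(z₂/z₀)/ln(z₁/z₀) = 4.69 × 4.7005/2.3896 = 9.2255 m/s
ΔV = 9.2255 − 4.69 = 4.5355 m/s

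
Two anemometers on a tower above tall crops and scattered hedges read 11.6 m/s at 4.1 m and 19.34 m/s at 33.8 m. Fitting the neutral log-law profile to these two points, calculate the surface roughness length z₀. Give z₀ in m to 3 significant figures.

z₀ ≈ 0.174 m

Log law: V(z) ∝ ln(z/z₀). With r = V₁/V₂ = 11.6/19.34 = 0.59979,
r · ln(z₂/z₀) = ln(z₁/z₀) ⇒ ln z₀ = (ln z₁ − r·ln z₂)/(1 − r)
ln z₀ = (1.41099 − 0.59979×3.52046) / 0.40021 = -1.7505
z₀ = exp(-1.7505) = 0.1737 m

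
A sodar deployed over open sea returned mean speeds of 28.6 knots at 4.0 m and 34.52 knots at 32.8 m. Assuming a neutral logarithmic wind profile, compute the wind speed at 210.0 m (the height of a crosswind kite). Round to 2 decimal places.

39.74 knots

Log law: V ∝ ln(z/z₀). From the pair, with r = V₁/V₂ = 0.82851,
ln z₀ = (ln z₁ − r·ln z₂)/(1 − r) = (1.3863 − 0.82851×3.4904)/0.17149 = -8.7789 → z₀ = 0.0001539 m
V₃ = V₁ · ln(z₃/z₀)/ln(z₁/z₀) = 28.6 × 14.1261/10.1652 = 39.7438 knots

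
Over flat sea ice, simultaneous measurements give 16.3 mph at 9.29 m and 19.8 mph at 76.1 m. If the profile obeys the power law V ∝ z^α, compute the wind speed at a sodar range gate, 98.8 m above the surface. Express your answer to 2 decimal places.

First find α: α = ln(V₂/V₁)/ln(z₂/z₁) = ln(19.8/16.3)/ln(76.1/9.29) = 0.19452/2.10311 = 0.0925
Extrapolate from 76.1 m to 98.8 m: V₃ = 19.8 × (98.8/76.1)^0.0925 = 19.8 × 1.0244 = 20.2839 mph

20.28 mph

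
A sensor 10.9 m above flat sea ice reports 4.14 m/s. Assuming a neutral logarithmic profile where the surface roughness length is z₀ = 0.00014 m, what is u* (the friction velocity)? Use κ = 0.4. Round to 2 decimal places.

u* ≈ 0.15 m/s

Log law: V(z) = (u*/κ) · ln(z/z₀) ⇒ u* = κ · V / ln(z/z₀)
u* = 0.4 × 4.14 / ln(10.9/0.00014) = 0.4 × 4.14 / 11.2626
   = 1.6560 / 11.2626 = 0.1470 m/s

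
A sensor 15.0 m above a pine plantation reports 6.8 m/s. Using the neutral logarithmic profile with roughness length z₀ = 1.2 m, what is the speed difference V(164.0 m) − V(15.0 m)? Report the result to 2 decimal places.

6.44 m/s

Log law: V₂ = V₁ · ln(z₂/z₀)/ln(z₁/z₀) = 6.8 × 4.9175/2.5257 = 13.2395 m/s
ΔV = 13.2395 − 6.8 = 6.4395 m/s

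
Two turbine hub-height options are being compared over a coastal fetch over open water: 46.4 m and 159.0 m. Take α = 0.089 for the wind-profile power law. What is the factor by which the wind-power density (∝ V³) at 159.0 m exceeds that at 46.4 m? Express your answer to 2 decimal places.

1.39

Speed ratio: V_B/V_A = (z_B/z_A)^α = (159.0/46.4)^0.089 = (3.4267)^0.089 = 1.11585
Power-density ratio: P_B/P_A = (V_B/V_A)³ = (1.11585)³ = 1.38935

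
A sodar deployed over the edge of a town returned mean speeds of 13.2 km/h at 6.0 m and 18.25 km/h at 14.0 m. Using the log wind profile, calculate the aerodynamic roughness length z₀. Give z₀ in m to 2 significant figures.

Log law: V(z) ∝ ln(z/z₀). With r = V₁/V₂ = 13.2/18.25 = 0.72329,
r · ln(z₂/z₀) = ln(z₁/z₀) ⇒ ln z₀ = (ln z₁ − r·ln z₂)/(1 − r)
ln z₀ = (1.79176 − 0.72329×2.63906) / 0.27671 = -0.4230
z₀ = exp(-0.4230) = 0.6551 m

z₀ ≈ 0.66 m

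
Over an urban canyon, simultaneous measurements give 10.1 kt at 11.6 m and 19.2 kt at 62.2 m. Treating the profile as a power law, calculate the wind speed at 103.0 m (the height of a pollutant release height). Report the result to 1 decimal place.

First find α: α = ln(V₂/V₁)/ln(z₂/z₁) = ln(19.2/10.1)/ln(62.2/11.6) = 0.64237/1.67935 = 0.3825
Extrapolate from 62.2 m to 103.0 m: V₃ = 19.2 × (103.0/62.2)^0.3825 = 19.2 × 1.2128 = 23.2857 kt

23.3 kt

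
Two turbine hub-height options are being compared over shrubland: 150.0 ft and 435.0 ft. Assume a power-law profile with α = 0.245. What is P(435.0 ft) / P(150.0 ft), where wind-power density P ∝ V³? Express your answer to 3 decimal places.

2.187

Speed ratio: V_B/V_A = (z_B/z_A)^α = (435.0/150.0)^0.245 = (2.9000)^0.245 = 1.29804
Power-density ratio: P_B/P_A = (V_B/V_A)³ = (1.29804)³ = 2.18707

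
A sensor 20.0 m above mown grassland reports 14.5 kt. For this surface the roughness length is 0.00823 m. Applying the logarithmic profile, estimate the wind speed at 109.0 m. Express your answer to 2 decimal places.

17.65 kt

Log law: V(z) ∝ ln(z/z₀), so V₂/V₁ = ln(z₂/z₀) / ln(z₁/z₀).
ln(109.0/0.00823) = 9.4913, ln(20.0/0.00823) = 7.7957
V₂ = 14.5 × 9.4913/7.7957 = 14.5 × 1.2175 = 17.6538 kt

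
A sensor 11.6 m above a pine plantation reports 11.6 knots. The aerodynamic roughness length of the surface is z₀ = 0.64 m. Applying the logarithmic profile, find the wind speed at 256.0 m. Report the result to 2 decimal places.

23.99 knots

Log law: V(z) ∝ ln(z/z₀), so V₂/V₁ = ln(z₂/z₀) / ln(z₁/z₀).
ln(256.0/0.64) = 5.9915, ln(11.6/0.64) = 2.8973
V₂ = 11.6 × 5.9915/2.8973 = 11.6 × 2.0680 = 23.9883 knots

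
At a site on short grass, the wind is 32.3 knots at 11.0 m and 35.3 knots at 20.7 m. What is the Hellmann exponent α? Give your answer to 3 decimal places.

Power law: V₂/V₁ = (z₂/z₁)^α ⇒ α = ln(V₂/V₁) / ln(z₂/z₁)
α = ln(35.3/32.3) / ln(20.7/11.0) = ln(1.0929) / ln(1.8818)
  = 0.08882 / 0.63224 = 0.14048

α ≈ 0.140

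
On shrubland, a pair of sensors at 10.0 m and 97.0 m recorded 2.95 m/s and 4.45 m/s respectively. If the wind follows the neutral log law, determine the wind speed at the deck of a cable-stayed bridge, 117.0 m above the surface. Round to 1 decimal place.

4.6 m/s

Log law: V ∝ ln(z/z₀). From the pair, with r = V₁/V₂ = 0.66292,
ln z₀ = (ln z₁ − r·ln z₂)/(1 − r) = (2.3026 − 0.66292×4.5747)/0.33708 = -2.1659 → z₀ = 0.1146 m
V₃ = V₁ · ln(z₃/z₀)/ln(z₁/z₀) = 2.95 × 6.9281/4.4685 = 4.5738 m/s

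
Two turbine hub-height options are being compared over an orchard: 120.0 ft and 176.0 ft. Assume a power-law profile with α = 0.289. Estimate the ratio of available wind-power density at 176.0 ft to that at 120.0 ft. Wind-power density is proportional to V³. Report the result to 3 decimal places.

1.394

Speed ratio: V_B/V_A = (z_B/z_A)^α = (176.0/120.0)^0.289 = (1.4667)^0.289 = 1.11704
Power-density ratio: P_B/P_A = (V_B/V_A)³ = (1.11704)³ = 1.39383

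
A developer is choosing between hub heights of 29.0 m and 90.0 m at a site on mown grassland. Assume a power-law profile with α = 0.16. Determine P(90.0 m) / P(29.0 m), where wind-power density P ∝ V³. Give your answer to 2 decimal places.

Speed ratio: V_B/V_A = (z_B/z_A)^α = (90.0/29.0)^0.16 = (3.1034)^0.16 = 1.19866
Power-density ratio: P_B/P_A = (V_B/V_A)³ = (1.19866)³ = 1.72221

1.72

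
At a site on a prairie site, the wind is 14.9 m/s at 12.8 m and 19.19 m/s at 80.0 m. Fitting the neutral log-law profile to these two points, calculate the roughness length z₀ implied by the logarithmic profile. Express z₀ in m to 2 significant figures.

z₀ ≈ 0.022 m

Log law: V(z) ∝ ln(z/z₀). With r = V₁/V₂ = 14.9/19.19 = 0.77645,
r · ln(z₂/z₀) = ln(z₁/z₀) ⇒ ln z₀ = (ln z₁ − r·ln z₂)/(1 − r)
ln z₀ = (2.54945 − 0.77645×4.38203) / 0.22355 = -3.8155
z₀ = exp(-3.8155) = 0.02203 m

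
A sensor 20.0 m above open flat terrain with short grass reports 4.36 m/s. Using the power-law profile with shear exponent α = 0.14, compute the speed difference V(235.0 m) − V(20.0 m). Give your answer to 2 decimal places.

Power law: V₂ = V₁ · (z₂/z₁)^α = 4.36 × (11.7500)^0.14 = 6.1559 m/s
ΔV = 6.1559 − 4.36 = 1.7959 m/s

1.80 m/s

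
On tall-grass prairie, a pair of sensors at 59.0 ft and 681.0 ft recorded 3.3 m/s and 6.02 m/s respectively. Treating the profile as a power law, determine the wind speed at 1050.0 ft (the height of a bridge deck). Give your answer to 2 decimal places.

6.70 m/s

First find α: α = ln(V₂/V₁)/ln(z₂/z₁) = ln(6.02/3.3)/ln(681.0/59.0) = 0.60116/2.44602 = 0.2458
Extrapolate from 681.0 ft to 1050.0 ft: V₃ = 6.02 × (1050.0/681.0)^0.2458 = 6.02 × 1.1123 = 6.6959 m/s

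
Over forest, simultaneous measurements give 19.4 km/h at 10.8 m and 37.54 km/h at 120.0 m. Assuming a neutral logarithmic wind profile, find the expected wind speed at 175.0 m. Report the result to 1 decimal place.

Log law: V ∝ ln(z/z₀). From the pair, with r = V₁/V₂ = 0.51678,
ln z₀ = (ln z₁ − r·ln z₂)/(1 − r) = (2.3795 − 0.51678×4.7875)/0.48322 = -0.1957 → z₀ = 0.8223 m
V₃ = V₁ · ln(z₃/z₀)/ln(z₁/z₀) = 19.4 × 5.3604/2.5752 = 40.3823 km/h

40.4 km/h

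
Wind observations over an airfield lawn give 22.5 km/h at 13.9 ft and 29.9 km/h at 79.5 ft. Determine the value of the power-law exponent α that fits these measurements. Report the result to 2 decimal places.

α ≈ 0.16

Power law: V₂/V₁ = (z₂/z₁)^α ⇒ α = ln(V₂/V₁) / ln(z₂/z₁)
α = ln(29.9/22.5) / ln(79.5/13.9) = ln(1.3289) / ln(5.7194)
  = 0.28434 / 1.74387 = 0.16305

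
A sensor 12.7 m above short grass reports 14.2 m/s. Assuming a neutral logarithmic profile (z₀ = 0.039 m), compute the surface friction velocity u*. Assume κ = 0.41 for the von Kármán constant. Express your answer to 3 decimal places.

u* ≈ 1.006 m/s

Log law: V(z) = (u*/κ) · ln(z/z₀) ⇒ u* = κ · V / ln(z/z₀)
u* = 0.41 × 14.2 / ln(12.7/0.039) = 0.41 × 14.2 / 5.7858
   = 5.8220 / 5.7858 = 1.0063 m/s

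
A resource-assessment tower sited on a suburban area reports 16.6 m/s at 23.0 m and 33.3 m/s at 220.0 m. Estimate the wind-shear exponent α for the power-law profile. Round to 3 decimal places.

Power law: V₂/V₁ = (z₂/z₁)^α ⇒ α = ln(V₂/V₁) / ln(z₂/z₁)
α = ln(33.3/16.6) / ln(220.0/23.0) = ln(2.0060) / ln(9.5652)
  = 0.69615 / 2.25813 = 0.30829

α ≈ 0.308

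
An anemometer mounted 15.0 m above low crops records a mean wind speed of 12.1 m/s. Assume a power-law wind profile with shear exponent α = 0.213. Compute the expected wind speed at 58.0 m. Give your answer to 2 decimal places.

16.14 m/s

Power-law profile: V₂ = V₁ · (z₂/z₁)^α
V₂ = 12.1 × (58.0/15.0)^0.213 = 12.1 × (3.8667)^0.213
    = 12.1 × 1.3338 = 16.1394 m/s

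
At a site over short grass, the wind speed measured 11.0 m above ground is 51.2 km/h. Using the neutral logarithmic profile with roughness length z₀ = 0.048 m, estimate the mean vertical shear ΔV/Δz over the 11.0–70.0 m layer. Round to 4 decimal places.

Log law: V₂ = V₁ · ln(z₂/z₀)/ln(z₁/z₀) = 51.2 × 7.2850/5.4344 = 68.6352 km/h
ΔV/Δz = (68.6352 − 51.2)/(70.0 − 11.0) = 17.4352/59.0000 = 0.29551 km/h/m

0.2955 km/h/m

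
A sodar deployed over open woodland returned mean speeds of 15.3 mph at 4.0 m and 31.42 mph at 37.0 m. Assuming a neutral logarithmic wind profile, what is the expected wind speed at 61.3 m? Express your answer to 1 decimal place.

35.1 mph

Log law: V ∝ ln(z/z₀). From the pair, with r = V₁/V₂ = 0.48695,
ln z₀ = (ln z₁ − r·ln z₂)/(1 − r) = (1.3863 − 0.48695×3.6109)/0.51305 = -0.7252 → z₀ = 0.4842 m
V₃ = V₁ · ln(z₃/z₀)/ln(z₁/z₀) = 15.3 × 4.8409/2.1115 = 35.0783 mph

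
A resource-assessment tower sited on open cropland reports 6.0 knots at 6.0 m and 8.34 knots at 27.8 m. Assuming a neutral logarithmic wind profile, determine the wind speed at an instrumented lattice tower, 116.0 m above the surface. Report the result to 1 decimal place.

10.5 knots

Log law: V ∝ ln(z/z₀). From the pair, with r = V₁/V₂ = 0.71942,
ln z₀ = (ln z₁ − r·ln z₂)/(1 − r) = (1.7918 − 0.71942×3.3250)/0.28058 = -2.1397 → z₀ = 0.1177 m
V₃ = V₁ · ln(z₃/z₀)/ln(z₁/z₀) = 6.0 × 6.8933/3.9315 = 10.5202 knots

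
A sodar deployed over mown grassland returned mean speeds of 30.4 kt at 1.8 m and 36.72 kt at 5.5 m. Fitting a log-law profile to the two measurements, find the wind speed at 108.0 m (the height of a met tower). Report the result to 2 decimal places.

53.57 kt

Log law: V ∝ ln(z/z₀). From the pair, with r = V₁/V₂ = 0.82789,
ln z₀ = (ln z₁ − r·ln z₂)/(1 − r) = (0.5878 − 0.82789×1.7047)/0.17211 = -4.7849 → z₀ = 0.008355 m
V₃ = V₁ · ln(z₃/z₀)/ln(z₁/z₀) = 30.4 × 9.4671/5.3727 = 53.5667 kt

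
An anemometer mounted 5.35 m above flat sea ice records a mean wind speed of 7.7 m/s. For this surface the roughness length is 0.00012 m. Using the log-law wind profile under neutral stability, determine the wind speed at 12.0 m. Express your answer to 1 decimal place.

8.3 m/s

Log law: V(z) ∝ ln(z/z₀), so V₂/V₁ = ln(z₂/z₀) / ln(z₁/z₀).
ln(12.0/0.00012) = 11.5129, ln(5.35/0.00012) = 10.7051
V₂ = 7.7 × 11.5129/10.7051 = 7.7 × 1.0755 = 8.2810 m/s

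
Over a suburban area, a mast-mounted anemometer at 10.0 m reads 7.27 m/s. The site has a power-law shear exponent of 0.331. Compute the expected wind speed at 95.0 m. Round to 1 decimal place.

15.3 m/s

Power-law profile: V₂ = V₁ · (z₂/z₁)^α
V₂ = 7.27 × (95.0/10.0)^0.331 = 7.27 × (9.5000)^0.331
    = 7.27 × 2.1068 = 15.3165 m/s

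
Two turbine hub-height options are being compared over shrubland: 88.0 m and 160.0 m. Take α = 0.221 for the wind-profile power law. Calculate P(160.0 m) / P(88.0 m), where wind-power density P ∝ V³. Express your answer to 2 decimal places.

1.49

Speed ratio: V_B/V_A = (z_B/z_A)^α = (160.0/88.0)^0.221 = (1.8182)^0.221 = 1.14125
Power-density ratio: P_B/P_A = (V_B/V_A)³ = (1.14125)³ = 1.48641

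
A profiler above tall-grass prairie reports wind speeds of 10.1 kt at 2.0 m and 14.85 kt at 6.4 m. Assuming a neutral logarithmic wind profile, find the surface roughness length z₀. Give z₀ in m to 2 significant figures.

Log law: V(z) ∝ ln(z/z₀). With r = V₁/V₂ = 10.1/14.85 = 0.68013,
r · ln(z₂/z₀) = ln(z₁/z₀) ⇒ ln z₀ = (ln z₁ − r·ln z₂)/(1 − r)
ln z₀ = (0.69315 − 0.68013×1.85630) / 0.31987 = -1.7801
z₀ = exp(-1.7801) = 0.1686 m

z₀ ≈ 0.17 m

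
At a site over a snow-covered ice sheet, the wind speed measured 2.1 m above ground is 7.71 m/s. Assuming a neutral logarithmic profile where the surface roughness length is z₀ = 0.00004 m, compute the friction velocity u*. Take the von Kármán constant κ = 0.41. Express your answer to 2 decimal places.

u* ≈ 0.29 m/s

Log law: V(z) = (u*/κ) · ln(z/z₀) ⇒ u* = κ · V / ln(z/z₀)
u* = 0.41 × 7.71 / ln(2.1/0.00004) = 0.41 × 7.71 / 10.8686
   = 3.1611 / 10.8686 = 0.2908 m/s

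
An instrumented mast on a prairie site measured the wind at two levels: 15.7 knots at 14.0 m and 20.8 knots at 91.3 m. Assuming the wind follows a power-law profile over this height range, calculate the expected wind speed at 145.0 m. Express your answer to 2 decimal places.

First find α: α = ln(V₂/V₁)/ln(z₂/z₁) = ln(20.8/15.7)/ln(91.3/14.0) = 0.28129/1.87509 = 0.1500
Extrapolate from 91.3 m to 145.0 m: V₃ = 20.8 × (145.0/91.3)^0.1500 = 20.8 × 1.0719 = 22.2947 knots

22.29 knots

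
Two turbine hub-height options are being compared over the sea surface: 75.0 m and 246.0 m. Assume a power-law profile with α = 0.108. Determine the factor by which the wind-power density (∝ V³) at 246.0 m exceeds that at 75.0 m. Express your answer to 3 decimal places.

Speed ratio: V_B/V_A = (z_B/z_A)^α = (246.0/75.0)^0.108 = (3.2800)^0.108 = 1.13688
Power-density ratio: P_B/P_A = (V_B/V_A)³ = (1.13688)³ = 1.46941

1.469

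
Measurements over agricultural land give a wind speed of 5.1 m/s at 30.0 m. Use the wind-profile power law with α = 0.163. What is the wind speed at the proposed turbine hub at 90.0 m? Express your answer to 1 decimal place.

6.1 m/s

Power-law profile: V₂ = V₁ · (z₂/z₁)^α
V₂ = 5.1 × (90.0/30.0)^0.163 = 5.1 × (3.0000)^0.163
    = 5.1 × 1.1961 = 6.1002 m/s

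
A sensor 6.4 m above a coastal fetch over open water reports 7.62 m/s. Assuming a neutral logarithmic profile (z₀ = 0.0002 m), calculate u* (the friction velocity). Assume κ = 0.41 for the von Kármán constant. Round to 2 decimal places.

u* ≈ 0.30 m/s

Log law: V(z) = (u*/κ) · ln(z/z₀) ⇒ u* = κ · V / ln(z/z₀)
u* = 0.41 × 7.62 / ln(6.4/0.0002) = 0.41 × 7.62 / 10.3735
   = 3.1242 / 10.3735 = 0.3012 m/s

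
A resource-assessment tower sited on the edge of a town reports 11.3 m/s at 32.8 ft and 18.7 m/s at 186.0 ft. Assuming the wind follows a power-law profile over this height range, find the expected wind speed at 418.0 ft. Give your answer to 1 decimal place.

First find α: α = ln(V₂/V₁)/ln(z₂/z₁) = ln(18.7/11.3)/ln(186.0/32.8) = 0.50372/1.73532 = 0.2903
Extrapolate from 186.0 ft to 418.0 ft: V₃ = 18.7 × (418.0/186.0)^0.2903 = 18.7 × 1.2650 = 23.6549 m/s

23.7 m/s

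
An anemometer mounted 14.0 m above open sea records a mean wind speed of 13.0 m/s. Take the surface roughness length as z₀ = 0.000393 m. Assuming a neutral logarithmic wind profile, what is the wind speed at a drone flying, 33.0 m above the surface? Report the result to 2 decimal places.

Log law: V(z) ∝ ln(z/z₀), so V₂/V₁ = ln(z₂/z₀) / ln(z₁/z₀).
ln(33.0/0.000393) = 11.3382, ln(14.0/0.000393) = 10.4808
V₂ = 13.0 × 11.3382/10.4808 = 13.0 × 1.0818 = 14.0636 m/s

14.06 m/s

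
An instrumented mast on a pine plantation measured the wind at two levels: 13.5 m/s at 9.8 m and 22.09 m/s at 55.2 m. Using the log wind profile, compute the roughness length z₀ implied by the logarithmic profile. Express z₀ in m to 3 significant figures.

Log law: V(z) ∝ ln(z/z₀). With r = V₁/V₂ = 13.5/22.09 = 0.61114,
r · ln(z₂/z₀) = ln(z₁/z₀) ⇒ ln z₀ = (ln z₁ − r·ln z₂)/(1 − r)
ln z₀ = (2.28238 − 0.61114×4.01096) / 0.38886 = -0.4342
z₀ = exp(-0.4342) = 0.6478 m

z₀ ≈ 0.648 m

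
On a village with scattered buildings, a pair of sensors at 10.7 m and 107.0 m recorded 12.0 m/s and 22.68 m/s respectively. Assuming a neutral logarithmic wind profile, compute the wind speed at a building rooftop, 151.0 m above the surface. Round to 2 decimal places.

24.28 m/s

Log law: V ∝ ln(z/z₀). From the pair, with r = V₁/V₂ = 0.52910,
ln z₀ = (ln z₁ − r·ln z₂)/(1 − r) = (2.3702 − 0.52910×4.6728)/0.47090 = -0.2169 → z₀ = 0.8050 m
V₃ = V₁ · ln(z₃/z₀)/ln(z₁/z₀) = 12.0 × 5.2342/2.5872 = 24.2777 m/s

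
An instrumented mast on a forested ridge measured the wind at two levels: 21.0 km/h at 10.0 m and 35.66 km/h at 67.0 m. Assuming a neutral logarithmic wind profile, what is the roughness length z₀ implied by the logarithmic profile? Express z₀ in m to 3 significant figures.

z₀ ≈ 0.656 m

Log law: V(z) ∝ ln(z/z₀). With r = V₁/V₂ = 21.0/35.66 = 0.58890,
r · ln(z₂/z₀) = ln(z₁/z₀) ⇒ ln z₀ = (ln z₁ − r·ln z₂)/(1 − r)
ln z₀ = (2.30259 − 0.58890×4.20469) / 0.41110 = -0.4221
z₀ = exp(-0.4221) = 0.6557 m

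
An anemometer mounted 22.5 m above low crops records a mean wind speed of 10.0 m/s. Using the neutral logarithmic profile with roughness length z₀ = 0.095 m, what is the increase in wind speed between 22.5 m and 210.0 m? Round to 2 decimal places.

Log law: V₂ = V₁ · ln(z₂/z₀)/ln(z₁/z₀) = 10.0 × 7.7010/5.4674 = 14.0853 m/s
ΔV = 14.0853 − 10.0 = 4.0853 m/s

4.09 m/s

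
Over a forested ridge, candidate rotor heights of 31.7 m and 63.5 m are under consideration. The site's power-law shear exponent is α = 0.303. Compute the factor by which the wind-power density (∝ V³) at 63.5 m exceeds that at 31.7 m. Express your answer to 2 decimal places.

1.88

Speed ratio: V_B/V_A = (z_B/z_A)^α = (63.5/31.7)^0.303 = (2.0032)^0.303 = 1.23430
Power-density ratio: P_B/P_A = (V_B/V_A)³ = (1.23430)³ = 1.88044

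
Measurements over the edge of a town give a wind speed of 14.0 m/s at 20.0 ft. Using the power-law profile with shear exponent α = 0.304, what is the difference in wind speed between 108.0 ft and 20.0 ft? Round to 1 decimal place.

9.4 m/s

Power law: V₂ = V₁ · (z₂/z₁)^α = 14.0 × (5.4000)^0.304 = 23.3763 m/s
ΔV = 23.3763 − 14.0 = 9.3763 m/s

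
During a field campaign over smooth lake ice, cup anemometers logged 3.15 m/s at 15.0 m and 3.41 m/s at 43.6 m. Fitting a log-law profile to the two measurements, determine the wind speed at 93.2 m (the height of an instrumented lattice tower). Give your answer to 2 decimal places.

Log law: V ∝ ln(z/z₀). From the pair, with r = V₁/V₂ = 0.92375,
ln z₀ = (ln z₁ − r·ln z₂)/(1 − r) = (2.7081 − 0.92375×3.7751)/0.07625 = -10.2191 → z₀ = 0.00003647 m
V₃ = V₁ · ln(z₃/z₀)/ln(z₁/z₀) = 3.15 × 14.7539/12.9272 = 3.5951 m/s

3.60 m/s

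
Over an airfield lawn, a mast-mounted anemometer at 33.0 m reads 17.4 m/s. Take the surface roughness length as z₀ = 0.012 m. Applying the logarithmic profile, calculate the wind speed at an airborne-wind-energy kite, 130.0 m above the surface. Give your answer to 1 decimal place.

Log law: V(z) ∝ ln(z/z₀), so V₂/V₁ = ln(z₂/z₀) / ln(z₁/z₀).
ln(130.0/0.012) = 9.2904, ln(33.0/0.012) = 7.9194
V₂ = 17.4 × 9.2904/7.9194 = 17.4 × 1.1731 = 20.4123 m/s

20.4 m/s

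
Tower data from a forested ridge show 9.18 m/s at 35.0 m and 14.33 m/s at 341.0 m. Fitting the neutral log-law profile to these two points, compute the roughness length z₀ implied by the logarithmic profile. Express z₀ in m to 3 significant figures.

z₀ ≈ 0.605 m

Log law: V(z) ∝ ln(z/z₀). With r = V₁/V₂ = 9.18/14.33 = 0.64061,
r · ln(z₂/z₀) = ln(z₁/z₀) ⇒ ln z₀ = (ln z₁ − r·ln z₂)/(1 − r)
ln z₀ = (3.55535 − 0.64061×5.83188) / 0.35939 = -0.5026
z₀ = exp(-0.5026) = 0.6049 m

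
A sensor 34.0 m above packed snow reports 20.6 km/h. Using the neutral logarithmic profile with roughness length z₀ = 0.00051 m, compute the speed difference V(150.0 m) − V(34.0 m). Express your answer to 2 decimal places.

2.75 km/h

Log law: V₂ = V₁ · ln(z₂/z₀)/ln(z₁/z₀) = 20.6 × 12.5917/11.1075 = 23.3527 km/h
ΔV = 23.3527 − 20.6 = 2.7527 km/h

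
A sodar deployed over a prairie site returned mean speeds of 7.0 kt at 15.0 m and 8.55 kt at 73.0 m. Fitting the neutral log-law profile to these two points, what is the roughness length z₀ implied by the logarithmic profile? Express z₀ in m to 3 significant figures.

z₀ ≈ 0.0118 m

Log law: V(z) ∝ ln(z/z₀). With r = V₁/V₂ = 7.0/8.55 = 0.81871,
r · ln(z₂/z₀) = ln(z₁/z₀) ⇒ ln z₀ = (ln z₁ − r·ln z₂)/(1 − r)
ln z₀ = (2.70805 − 0.81871×4.29046) / 0.18129 = -4.4383
z₀ = exp(-4.4383) = 0.01182 m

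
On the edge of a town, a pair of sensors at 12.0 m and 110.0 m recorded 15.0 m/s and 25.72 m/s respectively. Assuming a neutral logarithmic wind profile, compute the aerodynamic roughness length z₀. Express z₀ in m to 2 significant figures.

Log law: V(z) ∝ ln(z/z₀). With r = V₁/V₂ = 15.0/25.72 = 0.58320,
r · ln(z₂/z₀) = ln(z₁/z₀) ⇒ ln z₀ = (ln z₁ − r·ln z₂)/(1 − r)
ln z₀ = (2.48491 − 0.58320×4.70048) / 0.41680 = -0.6152
z₀ = exp(-0.6152) = 0.5405 m

z₀ ≈ 0.54 m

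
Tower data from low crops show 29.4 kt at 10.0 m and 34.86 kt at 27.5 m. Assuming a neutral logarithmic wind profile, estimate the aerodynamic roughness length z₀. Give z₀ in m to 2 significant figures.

z₀ ≈ 0.043 m

Log law: V(z) ∝ ln(z/z₀). With r = V₁/V₂ = 29.4/34.86 = 0.84337,
r · ln(z₂/z₀) = ln(z₁/z₀) ⇒ ln z₀ = (ln z₁ − r·ln z₂)/(1 − r)
ln z₀ = (2.30259 − 0.84337×3.31419) / 0.15663 = -3.1445
z₀ = exp(-3.1445) = 0.04309 m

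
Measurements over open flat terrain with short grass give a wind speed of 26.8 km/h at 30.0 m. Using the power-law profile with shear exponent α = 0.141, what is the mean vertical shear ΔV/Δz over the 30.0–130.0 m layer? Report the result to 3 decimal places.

Power law: V₂ = V₁ · (z₂/z₁)^α = 26.8 × (4.3333)^0.141 = 32.9554 km/h
ΔV/Δz = (32.9554 − 26.8)/(130.0 − 30.0) = 6.1554/100.0000 = 0.06155 km/h/m

0.062 km/h/m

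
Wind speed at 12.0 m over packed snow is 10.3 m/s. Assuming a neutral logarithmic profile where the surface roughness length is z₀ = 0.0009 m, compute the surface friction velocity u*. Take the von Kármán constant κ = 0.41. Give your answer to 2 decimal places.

u* ≈ 0.44 m/s

Log law: V(z) = (u*/κ) · ln(z/z₀) ⇒ u* = κ · V / ln(z/z₀)
u* = 0.41 × 10.3 / ln(12.0/0.0009) = 0.41 × 10.3 / 9.4980
   = 4.2230 / 9.4980 = 0.4446 m/s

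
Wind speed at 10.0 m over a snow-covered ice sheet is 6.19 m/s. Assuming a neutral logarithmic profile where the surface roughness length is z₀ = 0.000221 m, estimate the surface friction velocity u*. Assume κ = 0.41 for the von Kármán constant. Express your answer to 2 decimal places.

u* ≈ 0.24 m/s

Log law: V(z) = (u*/κ) · ln(z/z₀) ⇒ u* = κ · V / ln(z/z₀)
u* = 0.41 × 6.19 / ln(10.0/0.000221) = 0.41 × 6.19 / 10.7199
   = 2.5379 / 10.7199 = 0.2367 m/s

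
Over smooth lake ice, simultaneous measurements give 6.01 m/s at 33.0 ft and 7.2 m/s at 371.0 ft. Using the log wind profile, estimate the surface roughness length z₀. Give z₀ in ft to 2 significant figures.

z₀ ≈ 0.00016 ft

Log law: V(z) ∝ ln(z/z₀). With r = V₁/V₂ = 6.01/7.2 = 0.83472,
r · ln(z₂/z₀) = ln(z₁/z₀) ⇒ ln z₀ = (ln z₁ − r·ln z₂)/(1 − r)
ln z₀ = (3.49651 − 0.83472×5.91620) / 0.16528 = -8.7240
z₀ = exp(-8.7240) = 0.0001626 ft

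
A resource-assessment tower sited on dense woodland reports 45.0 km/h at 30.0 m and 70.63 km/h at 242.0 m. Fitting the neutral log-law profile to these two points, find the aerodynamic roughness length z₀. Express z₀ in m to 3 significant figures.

z₀ ≈ 0.768 m

Log law: V(z) ∝ ln(z/z₀). With r = V₁/V₂ = 45.0/70.63 = 0.63712,
r · ln(z₂/z₀) = ln(z₁/z₀) ⇒ ln z₀ = (ln z₁ − r·ln z₂)/(1 − r)
ln z₀ = (3.40120 − 0.63712×5.48894) / 0.36288 = -0.2644
z₀ = exp(-0.2644) = 0.7677 m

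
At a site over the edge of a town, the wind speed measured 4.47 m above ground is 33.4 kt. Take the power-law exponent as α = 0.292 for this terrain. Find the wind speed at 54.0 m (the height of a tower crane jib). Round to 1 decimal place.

Power-law profile: V₂ = V₁ · (z₂/z₁)^α
V₂ = 33.4 × (54.0/4.47)^0.292 = 33.4 × (12.0805)^0.292
    = 33.4 × 2.0700 = 69.1378 kt

69.1 kt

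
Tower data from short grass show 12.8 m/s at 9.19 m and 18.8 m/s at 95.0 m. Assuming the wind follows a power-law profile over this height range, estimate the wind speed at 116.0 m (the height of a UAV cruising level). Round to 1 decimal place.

First find α: α = ln(V₂/V₁)/ln(z₂/z₁) = ln(18.8/12.8)/ln(95.0/9.19) = 0.38441/2.33576 = 0.1646
Extrapolate from 95.0 m to 116.0 m: V₃ = 18.8 × (116.0/95.0)^0.1646 = 18.8 × 1.0334 = 19.4282 m/s

19.4 m/s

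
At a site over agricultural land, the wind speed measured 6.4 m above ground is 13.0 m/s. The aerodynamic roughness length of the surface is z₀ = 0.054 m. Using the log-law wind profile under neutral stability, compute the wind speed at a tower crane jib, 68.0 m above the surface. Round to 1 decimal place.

Log law: V(z) ∝ ln(z/z₀), so V₂/V₁ = ln(z₂/z₀) / ln(z₁/z₀).
ln(68.0/0.054) = 7.1383, ln(6.4/0.054) = 4.7751
V₂ = 13.0 × 7.1383/4.7751 = 13.0 × 1.4949 = 19.4338 m/s

19.4 m/s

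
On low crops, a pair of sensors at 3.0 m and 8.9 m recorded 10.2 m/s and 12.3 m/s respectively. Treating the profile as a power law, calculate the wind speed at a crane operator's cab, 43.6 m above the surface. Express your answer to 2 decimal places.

First find α: α = ln(V₂/V₁)/ln(z₂/z₁) = ln(12.3/10.2)/ln(8.9/3.0) = 0.18721/1.08744 = 0.1722
Extrapolate from 8.9 m to 43.6 m: V₃ = 12.3 × (43.6/8.9)^0.1722 = 12.3 × 1.3146 = 16.1700 m/s

16.17 m/s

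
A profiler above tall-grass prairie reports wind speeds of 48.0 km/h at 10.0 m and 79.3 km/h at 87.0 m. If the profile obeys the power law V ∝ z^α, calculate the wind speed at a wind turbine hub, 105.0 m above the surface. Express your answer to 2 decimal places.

82.84 km/h

First find α: α = ln(V₂/V₁)/ln(z₂/z₁) = ln(79.3/48.0)/ln(87.0/10.0) = 0.50204/2.16332 = 0.2321
Extrapolate from 87.0 m to 105.0 m: V₃ = 79.3 × (105.0/87.0)^0.2321 = 79.3 × 1.0446 = 82.8373 km/h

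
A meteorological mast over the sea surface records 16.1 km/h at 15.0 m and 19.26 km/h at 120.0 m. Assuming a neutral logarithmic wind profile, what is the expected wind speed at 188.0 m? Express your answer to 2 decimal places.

19.94 km/h

Log law: V ∝ ln(z/z₀). From the pair, with r = V₁/V₂ = 0.83593,
ln z₀ = (ln z₁ − r·ln z₂)/(1 − r) = (2.7081 − 0.83593×4.7875)/0.16407 = -7.8866 → z₀ = 0.0003758 m
V₃ = V₁ · ln(z₃/z₀)/ln(z₁/z₀) = 16.1 × 13.1230/10.5946 = 19.9422 km/h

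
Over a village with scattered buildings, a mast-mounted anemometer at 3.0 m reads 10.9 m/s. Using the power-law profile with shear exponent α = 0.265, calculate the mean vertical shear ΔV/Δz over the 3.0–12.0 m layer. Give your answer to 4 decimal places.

0.5376 m/s/m

Power law: V₂ = V₁ · (z₂/z₁)^α = 10.9 × (4.0000)^0.265 = 15.7388 m/s
ΔV/Δz = (15.7388 − 10.9)/(12.0 − 3.0) = 4.8388/9.0000 = 0.53765 m/s/m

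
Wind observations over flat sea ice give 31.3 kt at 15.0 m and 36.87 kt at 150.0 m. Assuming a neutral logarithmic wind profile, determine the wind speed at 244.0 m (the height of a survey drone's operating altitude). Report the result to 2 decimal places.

38.05 kt

Log law: V ∝ ln(z/z₀). From the pair, with r = V₁/V₂ = 0.84893,
ln z₀ = (ln z₁ − r·ln z₂)/(1 − r) = (2.7081 − 0.84893×5.0106)/0.15107 = -10.2311 → z₀ = 0.00003603 m
V₃ = V₁ · ln(z₃/z₀)/ln(z₁/z₀) = 31.3 × 15.7282/12.9391 = 38.0469 kt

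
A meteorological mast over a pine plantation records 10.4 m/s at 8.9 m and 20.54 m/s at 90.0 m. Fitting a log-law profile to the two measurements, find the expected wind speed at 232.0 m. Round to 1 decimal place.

24.7 m/s

Log law: V ∝ ln(z/z₀). From the pair, with r = V₁/V₂ = 0.50633,
ln z₀ = (ln z₁ − r·ln z₂)/(1 − r) = (2.1861 − 0.50633×4.4998)/0.49367 = -0.1870 → z₀ = 0.8294 m
V₃ = V₁ · ln(z₃/z₀)/ln(z₁/z₀) = 10.4 × 5.6338/2.3731 = 24.6899 m/s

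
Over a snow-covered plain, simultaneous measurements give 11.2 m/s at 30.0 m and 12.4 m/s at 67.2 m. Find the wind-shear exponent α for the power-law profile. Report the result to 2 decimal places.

α ≈ 0.13

Power law: V₂/V₁ = (z₂/z₁)^α ⇒ α = ln(V₂/V₁) / ln(z₂/z₁)
α = ln(12.4/11.2) / ln(67.2/30.0) = ln(1.1071) / ln(2.2400)
  = 0.10178 / 0.80648 = 0.12621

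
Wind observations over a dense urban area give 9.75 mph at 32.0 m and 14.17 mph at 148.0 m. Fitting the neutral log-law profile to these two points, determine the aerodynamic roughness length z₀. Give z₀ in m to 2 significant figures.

z₀ ≈ 1.1 m

Log law: V(z) ∝ ln(z/z₀). With r = V₁/V₂ = 9.75/14.17 = 0.68807,
r · ln(z₂/z₀) = ln(z₁/z₀) ⇒ ln z₀ = (ln z₁ − r·ln z₂)/(1 − r)
ln z₀ = (3.46574 − 0.68807×4.99721) / 0.31193 = 0.0875
z₀ = exp(0.0875) = 1.091 m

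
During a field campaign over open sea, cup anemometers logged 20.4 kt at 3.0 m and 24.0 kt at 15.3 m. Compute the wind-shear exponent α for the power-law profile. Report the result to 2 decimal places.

α ≈ 0.10

Power law: V₂/V₁ = (z₂/z₁)^α ⇒ α = ln(V₂/V₁) / ln(z₂/z₁)
α = ln(24.0/20.4) / ln(15.3/3.0) = ln(1.1765) / ln(5.1000)
  = 0.16252 / 1.62924 = 0.09975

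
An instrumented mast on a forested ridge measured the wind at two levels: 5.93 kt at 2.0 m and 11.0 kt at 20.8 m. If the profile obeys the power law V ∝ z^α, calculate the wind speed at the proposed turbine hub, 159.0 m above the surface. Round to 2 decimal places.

18.81 kt

First find α: α = ln(V₂/V₁)/ln(z₂/z₁) = ln(11.0/5.93)/ln(20.8/2.0) = 0.61787/2.34181 = 0.2638
Extrapolate from 20.8 m to 159.0 m: V₃ = 11.0 × (159.0/20.8)^0.2638 = 11.0 × 1.7103 = 18.8129 kt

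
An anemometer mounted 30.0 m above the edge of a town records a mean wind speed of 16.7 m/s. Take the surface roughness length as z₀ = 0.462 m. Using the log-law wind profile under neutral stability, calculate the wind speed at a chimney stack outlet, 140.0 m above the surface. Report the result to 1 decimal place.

Log law: V(z) ∝ ln(z/z₀), so V₂/V₁ = ln(z₂/z₀) / ln(z₁/z₀).
ln(140.0/0.462) = 5.7138, ln(30.0/0.462) = 4.1734
V₂ = 16.7 × 5.7138/4.1734 = 16.7 × 1.3691 = 22.8642 m/s

22.9 m/s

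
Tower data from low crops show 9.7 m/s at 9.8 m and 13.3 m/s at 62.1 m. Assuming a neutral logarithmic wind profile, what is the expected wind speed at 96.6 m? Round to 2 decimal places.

Log law: V ∝ ln(z/z₀). From the pair, with r = V₁/V₂ = 0.72932,
ln z₀ = (ln z₁ − r·ln z₂)/(1 − r) = (2.2824 − 0.72932×4.1287)/0.27068 = -2.6925 → z₀ = 0.06771 m
V₃ = V₁ · ln(z₃/z₀)/ln(z₁/z₀) = 9.7 × 7.2631/4.9749 = 14.1615 m/s

14.16 m/s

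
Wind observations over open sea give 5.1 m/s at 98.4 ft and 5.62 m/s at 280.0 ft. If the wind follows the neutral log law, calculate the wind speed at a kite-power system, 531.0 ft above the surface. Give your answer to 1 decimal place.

Log law: V ∝ ln(z/z₀). From the pair, with r = V₁/V₂ = 0.90747,
ln z₀ = (ln z₁ − r·ln z₂)/(1 − r) = (4.5890 − 0.90747×5.6348)/0.09253 = -5.6673 → z₀ = 0.003457 ft
V₃ = V₁ · ln(z₃/z₀)/ln(z₁/z₀) = 5.1 × 11.9421/10.2564 = 5.9382 m/s

5.9 m/s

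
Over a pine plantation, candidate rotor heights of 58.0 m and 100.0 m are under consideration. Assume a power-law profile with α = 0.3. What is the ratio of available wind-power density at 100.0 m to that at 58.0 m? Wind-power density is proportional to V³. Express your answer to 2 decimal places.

Speed ratio: V_B/V_A = (z_B/z_A)^α = (100.0/58.0)^0.3 = (1.7241)^0.3 = 1.17753
Power-density ratio: P_B/P_A = (V_B/V_A)³ = (1.17753)³ = 1.63273

1.63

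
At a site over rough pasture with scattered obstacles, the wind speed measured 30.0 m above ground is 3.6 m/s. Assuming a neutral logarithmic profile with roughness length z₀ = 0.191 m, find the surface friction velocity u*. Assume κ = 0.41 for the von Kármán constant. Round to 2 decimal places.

u* ≈ 0.29 m/s

Log law: V(z) = (u*/κ) · ln(z/z₀) ⇒ u* = κ · V / ln(z/z₀)
u* = 0.41 × 3.6 / ln(30.0/0.191) = 0.41 × 3.6 / 5.0567
   = 1.4760 / 5.0567 = 0.2919 m/s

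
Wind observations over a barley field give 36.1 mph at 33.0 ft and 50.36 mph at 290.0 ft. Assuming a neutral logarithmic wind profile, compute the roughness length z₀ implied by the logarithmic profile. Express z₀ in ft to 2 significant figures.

Log law: V(z) ∝ ln(z/z₀). With r = V₁/V₂ = 36.1/50.36 = 0.71684,
r · ln(z₂/z₀) = ln(z₁/z₀) ⇒ ln z₀ = (ln z₁ − r·ln z₂)/(1 − r)
ln z₀ = (3.49651 − 0.71684×5.66988) / 0.28316 = -2.0055
z₀ = exp(-2.0055) = 0.1346 ft

z₀ ≈ 0.13 ft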